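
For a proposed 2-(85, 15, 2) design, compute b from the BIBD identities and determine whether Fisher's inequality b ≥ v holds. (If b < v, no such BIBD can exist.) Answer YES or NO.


b = λv(v − 1)/(k(k − 1)) = 2·85·84/(15·14) = 14280/210 = 68.
Compare with v = 85: b < v, so Fisher's inequality fails.

NO


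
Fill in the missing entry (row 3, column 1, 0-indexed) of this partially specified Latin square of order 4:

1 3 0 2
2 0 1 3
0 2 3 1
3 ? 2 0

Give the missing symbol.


Row 3 contains symbols [0, 2, 3] — missing [1].
Column 1 contains symbols [0, 2, 3] — missing [1].
The missing symbol must appear in both missing sets; intersection = [1].
Therefore the hidden value is 1.

Missing value = 1.


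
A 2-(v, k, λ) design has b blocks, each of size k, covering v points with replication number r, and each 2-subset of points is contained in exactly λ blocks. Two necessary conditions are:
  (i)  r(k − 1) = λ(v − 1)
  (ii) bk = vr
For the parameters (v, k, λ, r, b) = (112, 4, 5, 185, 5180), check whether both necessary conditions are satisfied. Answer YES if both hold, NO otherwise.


Condition (i): r(k − 1) = 185·3 = 555; λ(v − 1) = 5·111 = 555. Match? YES.
Condition (ii): bk = 5180·4 = 20720; vr = 112·185 = 20720. Match? YES.
Both conditions hold? YES.

YES


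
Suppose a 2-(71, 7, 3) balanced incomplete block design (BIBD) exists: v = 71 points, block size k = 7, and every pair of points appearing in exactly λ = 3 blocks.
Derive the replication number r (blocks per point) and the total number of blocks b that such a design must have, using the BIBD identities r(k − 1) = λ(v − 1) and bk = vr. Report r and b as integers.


Any 2-(v, k, λ) BIBD satisfies two necessary conditions:
  (i)  Each point sits in r blocks, and counting incidences through any fixed point gives r(k − 1) = λ(v − 1), so r = λ(v − 1)/(k − 1).
  (ii) Total incidences bk = vr, so b = vr/k.
Step 1: r = λ(v − 1)/(k − 1) = 3·(71 − 1)/(7 − 1) = 3·70/6 = 210/6 = 35.
Step 2: b = vr/k = 71·35/7 = 2485/7 = 355.
Check integrality: r = 35 ∈ Z ✓, b = 355 ∈ Z ✓.
(These identities are necessary conditions: they determine r and b for any design with these parameters, but do not by themselves prove that one exists.)

r = 35, b = 355.


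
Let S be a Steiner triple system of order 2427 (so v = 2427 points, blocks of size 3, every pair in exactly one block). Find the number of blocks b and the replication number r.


An STS(v) is a 2-(v, 3, 1) BIBD: block size k = 3, λ = 1.
Replication: r(k − 1) = λ(v − 1) ⇒ r·2 = 2427 − 1 = 2426 ⇒ r = 1213.
Block count: b = v(v − 1)/6 = 2427·2426/6 = 5887902/6 = 981317.

r = 1213, b = 981317.


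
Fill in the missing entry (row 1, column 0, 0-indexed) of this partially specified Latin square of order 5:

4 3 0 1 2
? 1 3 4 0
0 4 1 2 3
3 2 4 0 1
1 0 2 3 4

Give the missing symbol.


Row 1 contains symbols [0, 1, 3, 4] — missing [2].
Column 0 contains symbols [0, 1, 3, 4] — missing [2].
The missing symbol must appear in both missing sets; intersection = [2].
Therefore the hidden value is 2.

Missing value = 2.


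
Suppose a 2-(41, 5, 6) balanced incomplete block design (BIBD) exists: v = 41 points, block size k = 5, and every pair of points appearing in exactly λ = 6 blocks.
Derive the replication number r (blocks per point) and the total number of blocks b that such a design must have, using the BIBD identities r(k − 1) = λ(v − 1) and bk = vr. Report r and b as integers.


Any 2-(v, k, λ) BIBD satisfies two necessary conditions:
  (i)  Each point sits in r blocks, and counting incidences through any fixed point gives r(k − 1) = λ(v − 1), so r = λ(v − 1)/(k − 1).
  (ii) Total incidences bk = vr, so b = vr/k.
Step 1: r = λ(v − 1)/(k − 1) = 6·(41 − 1)/(5 − 1) = 6·40/4 = 240/4 = 60.
Step 2: b = vr/k = 41·60/5 = 2460/5 = 492.
Check integrality: r = 60 ∈ Z ✓, b = 492 ∈ Z ✓.
(These identities are necessary conditions: they determine r and b for any design with these parameters, but do not by themselves prove that one exists.)

r = 60, b = 492.


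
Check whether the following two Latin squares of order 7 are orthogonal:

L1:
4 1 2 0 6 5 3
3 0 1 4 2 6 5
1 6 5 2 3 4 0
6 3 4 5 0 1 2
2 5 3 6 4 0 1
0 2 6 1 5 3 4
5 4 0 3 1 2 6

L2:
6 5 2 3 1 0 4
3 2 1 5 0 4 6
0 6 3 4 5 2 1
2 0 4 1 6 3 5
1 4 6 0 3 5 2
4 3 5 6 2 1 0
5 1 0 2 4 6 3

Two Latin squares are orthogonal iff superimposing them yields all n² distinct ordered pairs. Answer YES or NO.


Form the n² = 49 superimposed pairs (L1[i][j], L2[i][j]), row by row (rows and columns indexed from 0):
row 0: (4,6) (1,5) (2,2) (0,3) (6,1) (5,0) (3,4)
row 1: (3,3) (0,2) (1,1) (4,5) (2,0) (6,4) (5,6)
row 2: (1,0) (6,6) (5,3) (2,4) (3,5) (4,2) (0,1)
row 3: (6,2) (3,0) (4,4) (5,1) (0,6) (1,3) (2,5)
row 4: (2,1) (5,4) (3,6) (6,0) (4,3) (0,5) (1,2)
row 5: (0,4) (2,3) (6,5) (1,6) (5,2) (3,1) (4,0)
row 6: (5,5) (4,1) (0,0) (3,2) (1,4) (2,6) (6,3)
Orthogonality requires all 49 pairs distinct.
Check by first coordinate: for each symbol s of L1, list the L2 entries in the n cells where L1 = s; they must all differ.
  L1 = 0: L2 entries (in reading order) 3, 2, 1, 6, 5, 4, 0 — all 7 distinct ✓
  L1 = 1: L2 entries (in reading order) 5, 1, 0, 3, 2, 6, 4 — all 7 distinct ✓
  L1 = 2: L2 entries (in reading order) 2, 0, 4, 5, 1, 3, 6 — all 7 distinct ✓
  L1 = 3: L2 entries (in reading order) 4, 3, 5, 0, 6, 1, 2 — all 7 distinct ✓
  L1 = 4: L2 entries (in reading order) 6, 5, 2, 4, 3, 0, 1 — all 7 distinct ✓
  L1 = 5: L2 entries (in reading order) 0, 6, 3, 1, 4, 2, 5 — all 7 distinct ✓
  L1 = 6: L2 entries (in reading order) 1, 4, 6, 2, 0, 5, 3 — all 7 distinct ✓
Every symbol of L1 meets every symbol of L2 exactly once, so all 49 pairs are distinct (49 of 49).
Conclusion: YES.

YES


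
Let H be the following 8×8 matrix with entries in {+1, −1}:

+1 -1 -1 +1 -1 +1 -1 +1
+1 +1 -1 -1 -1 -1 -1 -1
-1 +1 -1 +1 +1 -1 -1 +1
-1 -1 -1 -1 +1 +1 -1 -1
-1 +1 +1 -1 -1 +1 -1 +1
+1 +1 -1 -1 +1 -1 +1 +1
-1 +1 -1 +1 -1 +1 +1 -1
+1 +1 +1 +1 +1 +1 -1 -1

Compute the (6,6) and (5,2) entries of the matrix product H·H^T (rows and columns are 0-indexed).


Row 2 of H: [-1, 1, -1, 1, 1, -1, -1, 1].
Row 5 of H: [1, 1, -1, -1, 1, -1, 1, 1].
Row 6 of H: [-1, 1, -1, 1, -1, 1, 1, -1].
(H·H^T)[6][6] = Σ_j H[6][j]·H[6][j] = (-1)² + (1)² + (-1)² + (1)² + (-1)² + (1)² + (1)² + (-1)² = 1 + 1 + 1 + 1 + 1 + 1 + 1 + 1 = 8.
(H·H^T)[5][2] = Σ_j H[5][j]·H[2][j] = (1)·(-1) + (1)·(1) + (-1)·(-1) + (-1)·(1) + (1)·(1) + (-1)·(-1) + (1)·(-1) + (1)·(1) = -1 + 1 + 1 + -1 + 1 + 1 + -1 + 1 = 2.
Rows 5 and 2 are not orthogonal (dot product = 2 ≠ 0), so H is not a Hadamard matrix.

(6,6) entry = 8; (5,2) entry = 2.


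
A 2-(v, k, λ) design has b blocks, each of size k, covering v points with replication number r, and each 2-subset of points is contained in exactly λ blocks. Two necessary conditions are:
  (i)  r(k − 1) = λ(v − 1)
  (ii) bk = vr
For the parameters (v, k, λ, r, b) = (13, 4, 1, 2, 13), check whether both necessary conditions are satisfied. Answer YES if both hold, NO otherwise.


Condition (i): r(k − 1) = 2·3 = 6; λ(v − 1) = 1·12 = 12. Match? NO.
Condition (ii): bk = 13·4 = 52; vr = 13·2 = 26. Match? NO.
Both conditions hold? NO.

NO


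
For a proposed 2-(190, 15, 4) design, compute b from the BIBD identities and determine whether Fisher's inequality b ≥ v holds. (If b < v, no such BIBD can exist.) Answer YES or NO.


b = λv(v − 1)/(k(k − 1)) = 4·190·189/(15·14) = 143640/210 = 684.
Compare with v = 190: b ≥ v, so Fisher's inequality holds.

YES


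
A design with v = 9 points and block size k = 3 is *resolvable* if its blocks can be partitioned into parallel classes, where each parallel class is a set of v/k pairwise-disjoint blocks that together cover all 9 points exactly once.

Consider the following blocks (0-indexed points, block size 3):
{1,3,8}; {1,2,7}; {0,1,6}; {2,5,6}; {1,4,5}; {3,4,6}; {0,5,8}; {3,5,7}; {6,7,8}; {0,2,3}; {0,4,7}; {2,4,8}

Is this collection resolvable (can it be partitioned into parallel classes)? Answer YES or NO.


v = 9, block size k = 3, number of blocks = 12.
For resolvability, blocks must partition into parallel classes of size v/k = 3.
Total blocks must therefore be a multiple of 3: 12 = 3·4 + 0 ⇒ divisible ✓.
Greedy packing gives 4 candidate class(es). Each should be a full parallel class (size 3, covers all 9 points).
  Class 1 (3 blocks): {1,3,8}; {2,5,6}; {0,4,7}. Points covered: [0, 1, 2, 3, 4, 5, 6, 7, 8].
  Class 2 (3 blocks): {1,2,7}; {3,4,6}; {0,5,8}. Points covered: [0, 1, 2, 3, 4, 5, 6, 7, 8].
  Class 3 (3 blocks): {0,1,6}; {3,5,7}; {2,4,8}. Points covered: [0, 1, 2, 3, 4, 5, 6, 7, 8].
  Class 4 (3 blocks): {1,4,5}; {6,7,8}; {0,2,3}. Points covered: [0, 1, 2, 3, 4, 5, 6, 7, 8].
All classes full (size 3)? YES. All classes cover every point? YES.
Resolvable? YES.

YES


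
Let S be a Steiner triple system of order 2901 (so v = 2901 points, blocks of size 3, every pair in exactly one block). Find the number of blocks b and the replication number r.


An STS(v) is a 2-(v, 3, 1) BIBD: block size k = 3, λ = 1.
Replication: r(k − 1) = λ(v − 1) ⇒ r·2 = 2901 − 1 = 2900 ⇒ r = 1450.
Block count: bk = vr ⇒ b·3 = 2901·1450 = 4206450 ⇒ b = 1402150.

r = 1450, b = 1402150.


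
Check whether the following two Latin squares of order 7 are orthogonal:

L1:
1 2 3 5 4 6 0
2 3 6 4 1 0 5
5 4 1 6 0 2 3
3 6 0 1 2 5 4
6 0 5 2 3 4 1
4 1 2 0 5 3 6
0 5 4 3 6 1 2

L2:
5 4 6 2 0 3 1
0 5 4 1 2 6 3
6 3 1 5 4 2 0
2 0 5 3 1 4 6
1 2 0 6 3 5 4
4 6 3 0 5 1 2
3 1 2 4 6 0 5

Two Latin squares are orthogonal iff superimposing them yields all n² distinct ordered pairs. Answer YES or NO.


Form the n² = 49 superimposed pairs (L1[i][j], L2[i][j]), row by row (rows and columns indexed from 0):
row 0: (1,5) (2,4) (3,6) (5,2) (4,0) (6,3) (0,1)
row 1: (2,0) (3,5) (6,4) (4,1) (1,2) (0,6) (5,3)
row 2: (5,6) (4,3) (1,1) (6,5) (0,4) (2,2) (3,0)
row 3: (3,2) (6,0) (0,5) (1,3) (2,1) (5,4) (4,6)
row 4: (6,1) (0,2) (5,0) (2,6) (3,3) (4,5) (1,4)
row 5: (4,4) (1,6) (2,3) (0,0) (5,5) (3,1) (6,2)
row 6: (0,3) (5,1) (4,2) (3,4) (6,6) (1,0) (2,5)
Orthogonality requires all 49 pairs distinct.
Check by first coordinate: for each symbol s of L1, list the L2 entries in the n cells where L1 = s; they must all differ.
  L1 = 0: L2 entries (in reading order) 1, 6, 4, 5, 2, 0, 3 — all 7 distinct ✓
  L1 = 1: L2 entries (in reading order) 5, 2, 1, 3, 4, 6, 0 — all 7 distinct ✓
  L1 = 2: L2 entries (in reading order) 4, 0, 2, 1, 6, 3, 5 — all 7 distinct ✓
  L1 = 3: L2 entries (in reading order) 6, 5, 0, 2, 3, 1, 4 — all 7 distinct ✓
  L1 = 4: L2 entries (in reading order) 0, 1, 3, 6, 5, 4, 2 — all 7 distinct ✓
  L1 = 5: L2 entries (in reading order) 2, 3, 6, 4, 0, 5, 1 — all 7 distinct ✓
  L1 = 6: L2 entries (in reading order) 3, 4, 5, 0, 1, 2, 6 — all 7 distinct ✓
Every symbol of L1 meets every symbol of L2 exactly once, so all 49 pairs are distinct (49 of 49).
Conclusion: YES.

YES


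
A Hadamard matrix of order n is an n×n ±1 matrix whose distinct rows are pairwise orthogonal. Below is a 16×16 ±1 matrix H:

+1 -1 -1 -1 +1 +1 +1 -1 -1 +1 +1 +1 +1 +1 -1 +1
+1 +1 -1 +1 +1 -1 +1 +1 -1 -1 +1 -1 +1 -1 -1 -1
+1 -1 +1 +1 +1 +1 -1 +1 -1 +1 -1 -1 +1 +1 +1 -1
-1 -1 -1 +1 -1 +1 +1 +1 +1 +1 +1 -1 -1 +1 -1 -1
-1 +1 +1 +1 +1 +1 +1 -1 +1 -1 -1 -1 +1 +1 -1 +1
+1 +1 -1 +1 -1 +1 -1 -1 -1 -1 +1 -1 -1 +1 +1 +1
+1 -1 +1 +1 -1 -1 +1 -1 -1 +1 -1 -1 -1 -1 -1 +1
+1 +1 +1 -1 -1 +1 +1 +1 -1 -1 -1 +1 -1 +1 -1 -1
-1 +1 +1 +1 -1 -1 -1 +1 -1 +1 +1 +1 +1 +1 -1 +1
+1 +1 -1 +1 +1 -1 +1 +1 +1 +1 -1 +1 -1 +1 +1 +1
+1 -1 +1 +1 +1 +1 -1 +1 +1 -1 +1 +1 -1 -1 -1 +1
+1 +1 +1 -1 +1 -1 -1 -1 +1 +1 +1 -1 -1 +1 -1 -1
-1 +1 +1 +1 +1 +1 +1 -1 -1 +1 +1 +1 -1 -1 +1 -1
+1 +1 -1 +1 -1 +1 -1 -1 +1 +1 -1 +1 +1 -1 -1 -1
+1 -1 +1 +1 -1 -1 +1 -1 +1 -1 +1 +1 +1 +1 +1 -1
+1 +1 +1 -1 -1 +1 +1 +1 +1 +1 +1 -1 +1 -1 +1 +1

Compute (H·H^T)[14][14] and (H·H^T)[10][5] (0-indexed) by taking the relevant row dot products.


Row 5 of H: [1, 1, -1, 1, -1, 1, -1, -1, -1, -1, 1, -1, -1, 1, 1, 1].
Row 10 of H: [1, -1, 1, 1, 1, 1, -1, 1, 1, -1, 1, 1, -1, -1, -1, 1].
Row 14 of H: [1, -1, 1, 1, -1, -1, 1, -1, 1, -1, 1, 1, 1, 1, 1, -1].
(H·H^T)[14][14] = Σ_j H[14][j]·H[14][j] = (1)² + (-1)² + (1)² + (1)² + (-1)² + (-1)² + (1)² + (-1)² + (1)² + (-1)² + (1)² + (1)² + (1)² + (1)² + (1)² + (-1)² = 1 + 1 + 1 + 1 + 1 + 1 + 1 + 1 + 1 + 1 + 1 + 1 + 1 + 1 + 1 + 1 = 16.
(H·H^T)[10][5] = Σ_j H[10][j]·H[5][j] = (1)·(1) + (-1)·(1) + (1)·(-1) + (1)·(1) + (1)·(-1) + (1)·(1) + (-1)·(-1) + (1)·(-1) + (1)·(-1) + (-1)·(-1) + (1)·(1) + (1)·(-1) + (-1)·(-1) + (-1)·(1) + (-1)·(1) + (1)·(1) = 1 + -1 + -1 + 1 + -1 + 1 + 1 + -1 + -1 + 1 + 1 + -1 + 1 + -1 + -1 + 1 = 0.
So rows 10 and 5 are orthogonal; the diagonal entry equals n = 16.

(14,14) entry = 16; (10,5) entry = 0.


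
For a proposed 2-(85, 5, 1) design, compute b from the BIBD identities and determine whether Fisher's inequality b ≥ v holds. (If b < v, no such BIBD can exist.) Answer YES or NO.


b = λv(v − 1)/(k(k − 1)) = 1·85·84/(5·4) = 7140/20 = 357.
Compare with v = 85: b ≥ v, so Fisher's inequality holds.

YES


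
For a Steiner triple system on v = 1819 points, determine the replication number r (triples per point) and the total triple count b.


An STS(v) is a 2-(v, 3, 1) BIBD: block size k = 3, λ = 1.
Replication: r(k − 1) = λ(v − 1) ⇒ r·2 = 1819 − 1 = 1818 ⇒ r = 909.
Block count: bk = vr ⇒ b·3 = 1819·909 = 1653471 ⇒ b = 551157.

r = 909, b = 551157.


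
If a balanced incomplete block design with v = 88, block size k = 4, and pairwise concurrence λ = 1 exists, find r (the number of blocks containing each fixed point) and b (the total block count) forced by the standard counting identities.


Any 2-(v, k, λ) BIBD satisfies two necessary conditions:
  (i)  Each point sits in r blocks, and counting incidences through any fixed point gives r(k − 1) = λ(v − 1), so r = λ(v − 1)/(k − 1).
  (ii) Total incidences bk = vr, so b = vr/k.
Step 1: r = λ(v − 1)/(k − 1) = 1·(88 − 1)/(4 − 1) = 1·87/3 = 87/3 = 29.
Step 2: b = vr/k = 88·29/4 = 2552/4 = 638.
Check integrality: r = 29 ∈ Z ✓, b = 638 ∈ Z ✓.
(These identities are necessary conditions: they determine r and b for any design with these parameters, but do not by themselves prove that one exists.)

r = 29, b = 638.


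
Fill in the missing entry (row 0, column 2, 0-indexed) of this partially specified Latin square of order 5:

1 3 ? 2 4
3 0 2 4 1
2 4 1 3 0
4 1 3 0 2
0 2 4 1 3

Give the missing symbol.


Row 0 contains symbols [1, 2, 3, 4] — missing [0].
Column 2 contains symbols [1, 2, 3, 4] — missing [0].
The missing symbol must appear in both missing sets; intersection = [0].
Therefore the hidden value is 0.

Missing value = 0.


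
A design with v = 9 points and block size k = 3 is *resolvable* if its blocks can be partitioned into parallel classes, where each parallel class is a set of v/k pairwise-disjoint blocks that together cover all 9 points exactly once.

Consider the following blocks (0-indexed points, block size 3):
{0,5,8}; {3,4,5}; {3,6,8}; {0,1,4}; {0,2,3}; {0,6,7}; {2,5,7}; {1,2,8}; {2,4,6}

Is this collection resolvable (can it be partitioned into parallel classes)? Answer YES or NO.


v = 9, block size k = 3, number of blocks = 9.
For resolvability, blocks must partition into parallel classes of size v/k = 3.
Total blocks must therefore be a multiple of 3: 9 = 3·3 + 0 ⇒ divisible ✓.
Consider block {0,5,8}. The only other block(s) in the collection disjoint from it are {2,4,6} — just 1 block(s). Any parallel class containing {0,5,8} would need 2 other blocks each disjoint from it, so no parallel class of size 3 can contain {0,5,8}.
Since every block must belong to some parallel class in a resolution, the collection cannot be partitioned into parallel classes.
Resolvable? NO.

NO


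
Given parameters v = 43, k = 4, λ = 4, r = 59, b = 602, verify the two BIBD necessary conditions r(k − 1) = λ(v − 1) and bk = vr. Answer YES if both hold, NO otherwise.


Condition (i): r(k − 1) = 59·3 = 177; λ(v − 1) = 4·42 = 168. Match? NO.
Condition (ii): bk = 602·4 = 2408; vr = 43·59 = 2537. Match? NO.
Both conditions hold? NO.

NO


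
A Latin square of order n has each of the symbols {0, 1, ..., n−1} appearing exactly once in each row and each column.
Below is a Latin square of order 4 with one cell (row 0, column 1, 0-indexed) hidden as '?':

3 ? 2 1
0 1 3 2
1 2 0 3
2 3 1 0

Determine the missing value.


Row 0 contains symbols [1, 2, 3] — missing [0].
Column 1 contains symbols [1, 2, 3] — missing [0].
The missing symbol must appear in both missing sets; intersection = [0].
Therefore the hidden value is 0.

Missing value = 0.


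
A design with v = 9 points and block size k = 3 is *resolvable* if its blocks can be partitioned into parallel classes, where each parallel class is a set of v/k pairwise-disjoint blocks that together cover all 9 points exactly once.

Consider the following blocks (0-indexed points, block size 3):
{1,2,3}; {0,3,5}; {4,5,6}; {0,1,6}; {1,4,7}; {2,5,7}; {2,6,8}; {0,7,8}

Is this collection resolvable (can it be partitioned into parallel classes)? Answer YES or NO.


v = 9, block size k = 3, number of blocks = 8.
For resolvability, blocks must partition into parallel classes of size v/k = 3.
Total blocks must therefore be a multiple of 3: 8 = 3·2 + 2 ⇒ not divisible ✗.
Resolvable? NO.

NO


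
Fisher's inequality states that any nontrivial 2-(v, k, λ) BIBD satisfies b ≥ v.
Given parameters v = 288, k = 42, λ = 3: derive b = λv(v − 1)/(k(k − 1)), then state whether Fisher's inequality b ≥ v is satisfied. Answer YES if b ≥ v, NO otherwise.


r = λ(v − 1)/(k − 1) = 3·287/41 = 21.
b = vr/k = 288·21/42 = 144.
Fisher's inequality: b ≥ v ⇔ 144 ≥ 288? NO.

NO


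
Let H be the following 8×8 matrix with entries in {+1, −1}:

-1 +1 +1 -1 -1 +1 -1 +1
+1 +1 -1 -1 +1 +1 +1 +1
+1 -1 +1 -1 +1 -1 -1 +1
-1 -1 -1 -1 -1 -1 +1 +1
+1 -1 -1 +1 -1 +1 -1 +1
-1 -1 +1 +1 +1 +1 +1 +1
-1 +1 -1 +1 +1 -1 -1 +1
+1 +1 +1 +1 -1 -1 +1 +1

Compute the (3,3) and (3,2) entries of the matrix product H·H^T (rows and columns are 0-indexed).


Row 2 of H: [1, -1, 1, -1, 1, -1, -1, 1].
Row 3 of H: [-1, -1, -1, -1, -1, -1, 1, 1].
(H·H^T)[3][3] = Σ_j H[3][j]·H[3][j] = (-1)² + (-1)² + (-1)² + (-1)² + (-1)² + (-1)² + (1)² + (1)² = 1 + 1 + 1 + 1 + 1 + 1 + 1 + 1 = 8.
(H·H^T)[3][2] = Σ_j H[3][j]·H[2][j] = (-1)·(1) + (-1)·(-1) + (-1)·(1) + (-1)·(-1) + (-1)·(1) + (-1)·(-1) + (1)·(-1) + (1)·(1) = -1 + 1 + -1 + 1 + -1 + 1 + -1 + 1 = 0.
So rows 3 and 2 are orthogonal; the diagonal entry equals n = 8.

(3,3) entry = 8; (3,2) entry = 0.


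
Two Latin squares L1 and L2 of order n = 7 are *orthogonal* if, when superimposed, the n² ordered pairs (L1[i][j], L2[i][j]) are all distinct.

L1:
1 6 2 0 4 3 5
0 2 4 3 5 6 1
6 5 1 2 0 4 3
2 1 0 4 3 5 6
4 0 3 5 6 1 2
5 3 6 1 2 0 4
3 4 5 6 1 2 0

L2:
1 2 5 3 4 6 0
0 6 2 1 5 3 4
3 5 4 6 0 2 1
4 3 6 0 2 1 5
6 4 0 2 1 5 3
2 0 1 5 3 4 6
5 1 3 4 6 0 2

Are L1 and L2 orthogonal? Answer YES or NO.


Form the n² = 49 superimposed pairs (L1[i][j], L2[i][j]), row by row (rows and columns indexed from 0):
row 0: (1,1) (6,2) (2,5) (0,3) (4,4) (3,6) (5,0)
row 1: (0,0) (2,6) (4,2) (3,1) (5,5) (6,3) (1,4)
row 2: (6,3) (5,5) (1,4) (2,6) (0,0) (4,2) (3,1)
row 3: (2,4) (1,3) (0,6) (4,0) (3,2) (5,1) (6,5)
row 4: (4,6) (0,4) (3,0) (5,2) (6,1) (1,5) (2,3)
row 5: (5,2) (3,0) (6,1) (1,5) (2,3) (0,4) (4,6)
row 6: (3,5) (4,1) (5,3) (6,4) (1,6) (2,0) (0,2)
Orthogonality requires all 49 pairs distinct.
But the pair (6,3) repeats: cell (1,5) has L1 = 6, L2 = 3, and cell (2,0) has L1 = 6, L2 = 3.
A repeated pair means some other pair never occurs (only 35 distinct pairs out of 49), so the squares are not orthogonal.
Conclusion: NO.

NO


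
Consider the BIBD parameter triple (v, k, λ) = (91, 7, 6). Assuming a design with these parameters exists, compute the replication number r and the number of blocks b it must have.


Any 2-(v, k, λ) BIBD satisfies two necessary conditions:
  (i)  Each point sits in r blocks, and counting incidences through any fixed point gives r(k − 1) = λ(v − 1), so r = λ(v − 1)/(k − 1).
  (ii) Total incidences bk = vr, so b = vr/k.
Step 1: r = λ(v − 1)/(k − 1) = 6·(91 − 1)/(7 − 1) = 6·90/6 = 540/6 = 90.
Step 2: b = vr/k = 91·90/7 = 8190/7 = 1170.
Check integrality: r = 90 ∈ Z ✓, b = 1170 ∈ Z ✓.
(These identities are necessary conditions: they determine r and b for any design with these parameters, but do not by themselves prove that one exists.)

r = 90, b = 1170.


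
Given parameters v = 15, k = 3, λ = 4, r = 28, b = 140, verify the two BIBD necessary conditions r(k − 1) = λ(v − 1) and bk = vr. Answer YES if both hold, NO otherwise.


Condition (i): r(k − 1) = 28·2 = 56; λ(v − 1) = 4·14 = 56. Match? YES.
Condition (ii): bk = 140·3 = 420; vr = 15·28 = 420. Match? YES.
Both conditions hold? YES.

YES


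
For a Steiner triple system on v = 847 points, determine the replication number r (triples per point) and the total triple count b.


An STS(v) is a 2-(v, 3, 1) BIBD: block size k = 3, λ = 1.
Replication: r(k − 1) = λ(v − 1) ⇒ r·2 = 847 − 1 = 846 ⇒ r = 423.
Block count: b = v(v − 1)/6 = 847·846/6 = 716562/6 = 119427.
(Check via bk = vr: 119427·3 = 358281 = 847·423 = 358281 ✓.)

r = 423, b = 119427.


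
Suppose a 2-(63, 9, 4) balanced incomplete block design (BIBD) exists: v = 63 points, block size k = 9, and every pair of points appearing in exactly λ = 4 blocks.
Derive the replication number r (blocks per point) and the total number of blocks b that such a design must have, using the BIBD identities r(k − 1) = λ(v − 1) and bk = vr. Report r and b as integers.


Any 2-(v, k, λ) BIBD satisfies two necessary conditions:
  (i)  Each point sits in r blocks, and counting incidences through any fixed point gives r(k − 1) = λ(v − 1), so r = λ(v − 1)/(k − 1).
  (ii) Total incidences bk = vr, so b = vr/k.
Step 1: r = λ(v − 1)/(k − 1) = 4·(63 − 1)/(9 − 1) = 4·62/8 = 248/8 = 31.
Step 2: b = vr/k = 63·31/9 = 1953/9 = 217.
Check integrality: r = 31 ∈ Z ✓, b = 217 ∈ Z ✓.
(These identities are necessary conditions: they determine r and b for any design with these parameters, but do not by themselves prove that one exists.)

r = 31, b = 217.


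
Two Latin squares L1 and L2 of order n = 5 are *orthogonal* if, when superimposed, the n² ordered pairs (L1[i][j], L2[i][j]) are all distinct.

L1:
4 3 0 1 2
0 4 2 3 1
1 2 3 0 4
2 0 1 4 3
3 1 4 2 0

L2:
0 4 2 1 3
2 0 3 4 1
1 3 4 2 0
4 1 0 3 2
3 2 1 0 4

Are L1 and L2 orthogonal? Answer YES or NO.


Form the n² = 25 superimposed pairs (L1[i][j], L2[i][j]), row by row (rows and columns indexed from 0):
row 0: (4,0) (3,4) (0,2) (1,1) (2,3)
row 1: (0,2) (4,0) (2,3) (3,4) (1,1)
row 2: (1,1) (2,3) (3,4) (0,2) (4,0)
row 3: (2,4) (0,1) (1,0) (4,3) (3,2)
row 4: (3,3) (1,2) (4,1) (2,0) (0,4)
Orthogonality requires all 25 pairs distinct.
But the pair (0,2) repeats: cell (0,2) has L1 = 0, L2 = 2, and cell (1,0) has L1 = 0, L2 = 2.
A repeated pair means some other pair never occurs (only 15 distinct pairs out of 25), so the squares are not orthogonal.
Conclusion: NO.

NO


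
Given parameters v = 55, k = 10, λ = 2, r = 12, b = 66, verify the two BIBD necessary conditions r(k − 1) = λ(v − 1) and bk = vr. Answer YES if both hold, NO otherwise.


Condition (i): r(k − 1) = 12·9 = 108; λ(v − 1) = 2·54 = 108. Match? YES.
Condition (ii): bk = 66·10 = 660; vr = 55·12 = 660. Match? YES.
Both conditions hold? YES.

YES


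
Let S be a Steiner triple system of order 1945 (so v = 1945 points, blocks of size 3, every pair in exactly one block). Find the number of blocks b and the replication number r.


An STS(v) is a 2-(v, 3, 1) BIBD: block size k = 3, λ = 1.
Replication: r(k − 1) = λ(v − 1) ⇒ r·2 = 1945 − 1 = 1944 ⇒ r = 972.
Block count: b = v(v − 1)/6 = 1945·1944/6 = 3781080/6 = 630180.

r = 972, b = 630180.


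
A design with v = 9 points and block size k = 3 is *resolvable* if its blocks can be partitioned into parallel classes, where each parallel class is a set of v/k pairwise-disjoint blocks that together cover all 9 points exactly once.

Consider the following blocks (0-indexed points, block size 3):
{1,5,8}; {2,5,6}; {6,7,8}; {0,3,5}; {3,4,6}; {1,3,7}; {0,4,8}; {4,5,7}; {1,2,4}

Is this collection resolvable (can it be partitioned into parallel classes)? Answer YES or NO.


v = 9, block size k = 3, number of blocks = 9.
For resolvability, blocks must partition into parallel classes of size v/k = 3.
Total blocks must therefore be a multiple of 3: 9 = 3·3 + 0 ⇒ divisible ✓.
Consider block {1,5,8}. The only other block(s) in the collection disjoint from it are {3,4,6} — just 1 block(s). Any parallel class containing {1,5,8} would need 2 other blocks each disjoint from it, so no parallel class of size 3 can contain {1,5,8}.
Since every block must belong to some parallel class in a resolution, the collection cannot be partitioned into parallel classes.
Resolvable? NO.

NO


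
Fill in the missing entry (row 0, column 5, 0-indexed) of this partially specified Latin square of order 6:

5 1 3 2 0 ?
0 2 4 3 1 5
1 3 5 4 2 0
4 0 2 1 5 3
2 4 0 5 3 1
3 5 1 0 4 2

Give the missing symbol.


Row 0 contains symbols [0, 1, 2, 3, 5] — missing [4].
Column 5 contains symbols [0, 1, 2, 3, 5] — missing [4].
The missing symbol must appear in both missing sets; intersection = [4].
Therefore the hidden value is 4.

Missing value = 4.


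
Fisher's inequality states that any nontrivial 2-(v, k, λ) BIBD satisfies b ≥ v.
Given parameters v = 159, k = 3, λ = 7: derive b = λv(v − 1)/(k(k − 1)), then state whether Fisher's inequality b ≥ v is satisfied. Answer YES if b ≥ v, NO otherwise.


r = λ(v − 1)/(k − 1) = 7·158/2 = 553.
b = vr/k = 159·553/3 = 29309.
Fisher's inequality: b ≥ v ⇔ 29309 ≥ 159? YES.

YES


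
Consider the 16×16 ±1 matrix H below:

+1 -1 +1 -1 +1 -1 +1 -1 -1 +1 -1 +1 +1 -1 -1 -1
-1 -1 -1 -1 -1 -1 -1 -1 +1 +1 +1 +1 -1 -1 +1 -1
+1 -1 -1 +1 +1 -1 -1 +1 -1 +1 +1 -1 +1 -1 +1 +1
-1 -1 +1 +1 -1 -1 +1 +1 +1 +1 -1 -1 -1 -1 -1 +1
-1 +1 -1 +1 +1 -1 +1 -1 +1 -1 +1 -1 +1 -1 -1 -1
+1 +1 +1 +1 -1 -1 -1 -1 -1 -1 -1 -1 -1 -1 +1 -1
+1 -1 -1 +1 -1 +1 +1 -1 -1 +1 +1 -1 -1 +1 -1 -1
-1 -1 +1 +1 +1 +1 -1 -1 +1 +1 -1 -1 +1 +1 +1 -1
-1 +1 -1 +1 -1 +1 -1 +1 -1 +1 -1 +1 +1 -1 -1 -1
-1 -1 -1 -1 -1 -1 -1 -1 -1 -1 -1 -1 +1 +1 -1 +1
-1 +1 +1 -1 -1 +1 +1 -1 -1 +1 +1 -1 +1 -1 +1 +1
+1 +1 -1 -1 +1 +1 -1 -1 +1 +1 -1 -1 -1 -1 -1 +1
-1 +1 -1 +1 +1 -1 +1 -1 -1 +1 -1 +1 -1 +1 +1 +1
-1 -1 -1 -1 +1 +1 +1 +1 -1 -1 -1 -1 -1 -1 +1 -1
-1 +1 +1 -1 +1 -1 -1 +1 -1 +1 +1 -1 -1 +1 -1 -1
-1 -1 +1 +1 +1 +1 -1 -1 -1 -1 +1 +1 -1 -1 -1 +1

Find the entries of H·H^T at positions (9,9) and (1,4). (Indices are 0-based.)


Row 1 of H: [-1, -1, -1, -1, -1, -1, -1, -1, 1, 1, 1, 1, -1, -1, 1, -1].
Row 4 of H: [-1, 1, -1, 1, 1, -1, 1, -1, 1, -1, 1, -1, 1, -1, -1, -1].
Row 9 of H: [-1, -1, -1, -1, -1, -1, -1, -1, -1, -1, -1, -1, 1, 1, -1, 1].
(H·H^T)[9][9] = Σ_j H[9][j]·H[9][j] = (-1)² + (-1)² + (-1)² + (-1)² + (-1)² + (-1)² + (-1)² + (-1)² + (-1)² + (-1)² + (-1)² + (-1)² + (1)² + (1)² + (-1)² + (1)² = 1 + 1 + 1 + 1 + 1 + 1 + 1 + 1 + 1 + 1 + 1 + 1 + 1 + 1 + 1 + 1 = 16.
(H·H^T)[1][4] = Σ_j H[1][j]·H[4][j] = (-1)·(-1) + (-1)·(1) + (-1)·(-1) + (-1)·(1) + (-1)·(1) + (-1)·(-1) + (-1)·(1) + (-1)·(-1) + (1)·(1) + (1)·(-1) + (1)·(1) + (1)·(-1) + (-1)·(1) + (-1)·(-1) + (1)·(-1) + (-1)·(-1) = 1 + -1 + 1 + -1 + -1 + 1 + -1 + 1 + 1 + -1 + 1 + -1 + -1 + 1 + -1 + 1 = 0.
So rows 1 and 4 are orthogonal; the diagonal entry equals n = 16.

(9,9) entry = 16; (1,4) entry = 0.


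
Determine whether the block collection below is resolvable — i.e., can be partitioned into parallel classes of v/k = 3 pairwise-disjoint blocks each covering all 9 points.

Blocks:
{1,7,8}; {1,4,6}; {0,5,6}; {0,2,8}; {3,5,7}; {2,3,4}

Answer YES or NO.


v = 9, block size k = 3, number of blocks = 6.
For resolvability, blocks must partition into parallel classes of size v/k = 3.
Total blocks must therefore be a multiple of 3: 6 = 3·2 + 0 ⇒ divisible ✓.
Greedy packing gives 2 candidate class(es). Each should be a full parallel class (size 3, covers all 9 points).
  Class 1 (3 blocks): {1,7,8}; {0,5,6}; {2,3,4}. Points covered: [0, 1, 2, 3, 4, 5, 6, 7, 8].
  Class 2 (3 blocks): {1,4,6}; {0,2,8}; {3,5,7}. Points covered: [0, 1, 2, 3, 4, 5, 6, 7, 8].
All classes full (size 3)? YES. All classes cover every point? YES.
Resolvable? YES.

YES


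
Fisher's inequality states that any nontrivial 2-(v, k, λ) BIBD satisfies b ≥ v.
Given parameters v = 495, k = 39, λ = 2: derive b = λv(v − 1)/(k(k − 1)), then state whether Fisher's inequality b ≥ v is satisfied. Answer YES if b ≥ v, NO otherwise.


b = λv(v − 1)/(k(k − 1)) = 2·495·494/(39·38) = 489060/1482 = 330.
Compare with v = 495: b < v, so Fisher's inequality fails.

NO


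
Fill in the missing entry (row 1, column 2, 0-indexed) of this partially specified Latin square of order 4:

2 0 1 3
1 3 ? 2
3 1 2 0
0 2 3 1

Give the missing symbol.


Row 1 contains symbols [1, 2, 3] — missing [0].
Column 2 contains symbols [1, 2, 3] — missing [0].
The missing symbol must appear in both missing sets; intersection = [0].
Therefore the hidden value is 0.

Missing value = 0.


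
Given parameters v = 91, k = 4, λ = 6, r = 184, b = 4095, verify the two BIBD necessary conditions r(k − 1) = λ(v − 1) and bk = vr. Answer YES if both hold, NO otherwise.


Condition (i): r(k − 1) = 184·3 = 552; λ(v − 1) = 6·90 = 540. Match? NO.
Condition (ii): bk = 4095·4 = 16380; vr = 91·184 = 16744. Match? NO.
Both conditions hold? NO.

NO


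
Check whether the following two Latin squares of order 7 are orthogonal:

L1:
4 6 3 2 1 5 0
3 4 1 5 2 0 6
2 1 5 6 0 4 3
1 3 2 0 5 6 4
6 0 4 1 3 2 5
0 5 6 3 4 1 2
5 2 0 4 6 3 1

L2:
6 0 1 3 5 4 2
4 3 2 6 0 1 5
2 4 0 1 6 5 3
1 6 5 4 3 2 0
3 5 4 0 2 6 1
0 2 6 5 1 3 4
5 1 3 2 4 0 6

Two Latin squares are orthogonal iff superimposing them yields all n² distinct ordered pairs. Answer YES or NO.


Form the n² = 49 superimposed pairs (L1[i][j], L2[i][j]), row by row (rows and columns indexed from 0):
row 0: (4,6) (6,0) (3,1) (2,3) (1,5) (5,4) (0,2)
row 1: (3,4) (4,3) (1,2) (5,6) (2,0) (0,1) (6,5)
row 2: (2,2) (1,4) (5,0) (6,1) (0,6) (4,5) (3,3)
row 3: (1,1) (3,6) (2,5) (0,4) (5,3) (6,2) (4,0)
row 4: (6,3) (0,5) (4,4) (1,0) (3,2) (2,6) (5,1)
row 5: (0,0) (5,2) (6,6) (3,5) (4,1) (1,3) (2,4)
row 6: (5,5) (2,1) (0,3) (4,2) (6,4) (3,0) (1,6)
Orthogonality requires all 49 pairs distinct.
Check by first coordinate: for each symbol s of L1, list the L2 entries in the n cells where L1 = s; they must all differ.
  L1 = 0: L2 entries (in reading order) 2, 1, 6, 4, 5, 0, 3 — all 7 distinct ✓
  L1 = 1: L2 entries (in reading order) 5, 2, 4, 1, 0, 3, 6 — all 7 distinct ✓
  L1 = 2: L2 entries (in reading order) 3, 0, 2, 5, 6, 4, 1 — all 7 distinct ✓
  L1 = 3: L2 entries (in reading order) 1, 4, 3, 6, 2, 5, 0 — all 7 distinct ✓
  L1 = 4: L2 entries (in reading order) 6, 3, 5, 0, 4, 1, 2 — all 7 distinct ✓
  L1 = 5: L2 entries (in reading order) 4, 6, 0, 3, 1, 2, 5 — all 7 distinct ✓
  L1 = 6: L2 entries (in reading order) 0, 5, 1, 2, 3, 6, 4 — all 7 distinct ✓
Every symbol of L1 meets every symbol of L2 exactly once, so all 49 pairs are distinct (49 of 49).
Conclusion: YES.

YES


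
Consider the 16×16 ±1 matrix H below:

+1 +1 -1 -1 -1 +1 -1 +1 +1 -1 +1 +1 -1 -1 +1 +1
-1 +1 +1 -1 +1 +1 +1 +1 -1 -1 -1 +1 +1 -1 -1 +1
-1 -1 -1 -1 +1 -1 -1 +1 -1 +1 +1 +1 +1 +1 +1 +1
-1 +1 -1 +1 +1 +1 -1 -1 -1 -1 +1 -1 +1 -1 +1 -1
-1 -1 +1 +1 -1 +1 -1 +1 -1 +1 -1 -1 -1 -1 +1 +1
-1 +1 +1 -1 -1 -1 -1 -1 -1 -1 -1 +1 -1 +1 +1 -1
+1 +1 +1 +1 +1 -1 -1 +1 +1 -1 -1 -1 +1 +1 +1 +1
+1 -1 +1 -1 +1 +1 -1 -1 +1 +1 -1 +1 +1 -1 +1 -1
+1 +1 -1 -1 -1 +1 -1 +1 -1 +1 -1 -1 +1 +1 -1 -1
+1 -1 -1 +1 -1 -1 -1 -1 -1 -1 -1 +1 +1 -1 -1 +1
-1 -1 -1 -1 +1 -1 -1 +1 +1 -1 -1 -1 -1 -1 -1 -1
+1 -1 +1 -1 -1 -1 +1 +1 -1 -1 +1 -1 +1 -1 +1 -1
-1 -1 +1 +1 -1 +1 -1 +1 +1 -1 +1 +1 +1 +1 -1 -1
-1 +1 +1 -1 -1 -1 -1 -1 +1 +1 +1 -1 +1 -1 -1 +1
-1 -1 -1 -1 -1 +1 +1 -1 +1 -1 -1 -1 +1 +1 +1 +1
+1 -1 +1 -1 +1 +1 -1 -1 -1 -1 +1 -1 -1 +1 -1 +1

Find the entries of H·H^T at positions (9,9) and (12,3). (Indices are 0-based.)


Row 3 of H: [-1, 1, -1, 1, 1, 1, -1, -1, -1, -1, 1, -1, 1, -1, 1, -1].
Row 9 of H: [1, -1, -1, 1, -1, -1, -1, -1, -1, -1, -1, 1, 1, -1, -1, 1].
Row 12 of H: [-1, -1, 1, 1, -1, 1, -1, 1, 1, -1, 1, 1, 1, 1, -1, -1].
(H·H^T)[9][9] = Σ_j H[9][j]·H[9][j] = (1)² + (-1)² + (-1)² + (1)² + (-1)² + (-1)² + (-1)² + (-1)² + (-1)² + (-1)² + (-1)² + (1)² + (1)² + (-1)² + (-1)² + (1)² = 1 + 1 + 1 + 1 + 1 + 1 + 1 + 1 + 1 + 1 + 1 + 1 + 1 + 1 + 1 + 1 = 16.
(H·H^T)[12][3] = Σ_j H[12][j]·H[3][j] = (-1)·(-1) + (-1)·(1) + (1)·(-1) + (1)·(1) + (-1)·(1) + (1)·(1) + (-1)·(-1) + (1)·(-1) + (1)·(-1) + (-1)·(-1) + (1)·(1) + (1)·(-1) + (1)·(1) + (1)·(-1) + (-1)·(1) + (-1)·(-1) = 1 + -1 + -1 + 1 + -1 + 1 + 1 + -1 + -1 + 1 + 1 + -1 + 1 + -1 + -1 + 1 = 0.
So rows 12 and 3 are orthogonal; the diagonal entry equals n = 16.

(9,9) entry = 16; (12,3) entry = 0.


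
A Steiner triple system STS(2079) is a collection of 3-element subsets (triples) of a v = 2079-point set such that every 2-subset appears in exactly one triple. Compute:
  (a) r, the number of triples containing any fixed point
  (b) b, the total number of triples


An STS(v) is a 2-(v, 3, 1) BIBD: block size k = 3, λ = 1.
Replication: r(k − 1) = λ(v − 1) ⇒ r·2 = 2079 − 1 = 2078 ⇒ r = 1039.
Block count: bk = vr ⇒ b·3 = 2079·1039 = 2160081 ⇒ b = 720027.
(Check via b = v(v − 1)/6 = 2079·2078/6 = 4320162/6 = 720027.)

r = 1039, b = 720027.


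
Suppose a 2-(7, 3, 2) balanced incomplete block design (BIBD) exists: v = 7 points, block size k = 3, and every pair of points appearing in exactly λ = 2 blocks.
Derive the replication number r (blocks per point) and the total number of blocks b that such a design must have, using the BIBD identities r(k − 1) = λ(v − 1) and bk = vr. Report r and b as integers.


Any 2-(v, k, λ) BIBD satisfies two necessary conditions:
  (i)  Each point sits in r blocks, and counting incidences through any fixed point gives r(k − 1) = λ(v − 1), so r = λ(v − 1)/(k − 1).
  (ii) Total incidences bk = vr, so b = vr/k.
Step 1: r = λ(v − 1)/(k − 1) = 2·(7 − 1)/(3 − 1) = 2·6/2 = 12/2 = 6.
Step 2: b = vr/k = 7·6/3 = 42/3 = 14.
Check integrality: r = 6 ∈ Z ✓, b = 14 ∈ Z ✓.
(These identities are necessary conditions: they determine r and b for any design with these parameters, but do not by themselves prove that one exists.)

r = 6, b = 14.


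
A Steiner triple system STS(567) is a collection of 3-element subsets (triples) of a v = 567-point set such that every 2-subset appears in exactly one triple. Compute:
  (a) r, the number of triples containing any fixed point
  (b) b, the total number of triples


An STS(v) is a 2-(v, 3, 1) BIBD: block size k = 3, λ = 1.
Replication: r(k − 1) = λ(v − 1) ⇒ r·2 = 567 − 1 = 566 ⇒ r = 283.
Block count: b = v(v − 1)/6 = 567·566/6 = 320922/6 = 53487.
(Check via bk = vr: 53487·3 = 160461 = 567·283 = 160461 ✓.)

r = 283, b = 53487.


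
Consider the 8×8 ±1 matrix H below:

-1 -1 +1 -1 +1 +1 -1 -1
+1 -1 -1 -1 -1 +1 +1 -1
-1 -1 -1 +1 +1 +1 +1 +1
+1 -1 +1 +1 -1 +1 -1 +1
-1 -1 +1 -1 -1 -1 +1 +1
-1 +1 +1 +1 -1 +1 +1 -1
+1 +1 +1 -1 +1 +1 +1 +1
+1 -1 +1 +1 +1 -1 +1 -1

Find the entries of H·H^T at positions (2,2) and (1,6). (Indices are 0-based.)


Row 1 of H: [1, -1, -1, -1, -1, 1, 1, -1].
Row 2 of H: [-1, -1, -1, 1, 1, 1, 1, 1].
Row 6 of H: [1, 1, 1, -1, 1, 1, 1, 1].
(H·H^T)[2][2] = Σ_j H[2][j]·H[2][j] = (-1)² + (-1)² + (-1)² + (1)² + (1)² + (1)² + (1)² + (1)² = 1 + 1 + 1 + 1 + 1 + 1 + 1 + 1 = 8.
(H·H^T)[1][6] = Σ_j H[1][j]·H[6][j] = (1)·(1) + (-1)·(1) + (-1)·(1) + (-1)·(-1) + (-1)·(1) + (1)·(1) + (1)·(1) + (-1)·(1) = 1 + -1 + -1 + 1 + -1 + 1 + 1 + -1 = 0.
So rows 1 and 6 are orthogonal; the diagonal entry equals n = 8.

(2,2) entry = 8; (1,6) entry = 0.


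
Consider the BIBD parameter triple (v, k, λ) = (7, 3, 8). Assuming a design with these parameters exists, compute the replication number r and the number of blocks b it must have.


Any 2-(v, k, λ) BIBD satisfies two necessary conditions:
  (i)  Each point sits in r blocks, and counting incidences through any fixed point gives r(k − 1) = λ(v − 1), so r = λ(v − 1)/(k − 1).
  (ii) Total incidences bk = vr, so b = vr/k.
Step 1: r = λ(v − 1)/(k − 1) = 8·(7 − 1)/(3 − 1) = 8·6/2 = 48/2 = 24.
Step 2: b = vr/k = 7·24/3 = 168/3 = 56.
Check integrality: r = 24 ∈ Z ✓, b = 56 ∈ Z ✓.
(These identities are necessary conditions: they determine r and b for any design with these parameters, but do not by themselves prove that one exists.)

r = 24, b = 56.


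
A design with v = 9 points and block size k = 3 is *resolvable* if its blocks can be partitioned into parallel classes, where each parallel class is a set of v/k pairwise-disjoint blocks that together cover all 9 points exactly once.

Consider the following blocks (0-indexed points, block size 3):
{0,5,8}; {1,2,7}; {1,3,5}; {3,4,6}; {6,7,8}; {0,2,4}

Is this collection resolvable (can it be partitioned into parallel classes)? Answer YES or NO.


v = 9, block size k = 3, number of blocks = 6.
For resolvability, blocks must partition into parallel classes of size v/k = 3.
Total blocks must therefore be a multiple of 3: 6 = 3·2 + 0 ⇒ divisible ✓.
Greedy packing gives 2 candidate class(es). Each should be a full parallel class (size 3, covers all 9 points).
  Class 1 (3 blocks): {0,5,8}; {1,2,7}; {3,4,6}. Points covered: [0, 1, 2, 3, 4, 5, 6, 7, 8].
  Class 2 (3 blocks): {1,3,5}; {6,7,8}; {0,2,4}. Points covered: [0, 1, 2, 3, 4, 5, 6, 7, 8].
All classes full (size 3)? YES. All classes cover every point? YES.
Resolvable? YES.

YES


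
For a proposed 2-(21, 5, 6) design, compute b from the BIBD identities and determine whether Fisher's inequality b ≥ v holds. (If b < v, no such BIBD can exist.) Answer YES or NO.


r = λ(v − 1)/(k − 1) = 6·20/4 = 30.
b = vr/k = 21·30/5 = 126.
Fisher's inequality: b ≥ v ⇔ 126 ≥ 21? YES.

YES


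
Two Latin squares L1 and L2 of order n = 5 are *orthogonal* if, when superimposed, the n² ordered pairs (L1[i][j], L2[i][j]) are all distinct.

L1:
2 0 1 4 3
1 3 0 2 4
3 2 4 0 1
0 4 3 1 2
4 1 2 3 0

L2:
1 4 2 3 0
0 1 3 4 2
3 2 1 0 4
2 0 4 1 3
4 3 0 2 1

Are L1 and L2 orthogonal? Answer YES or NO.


Form the n² = 25 superimposed pairs (L1[i][j], L2[i][j]), row by row (rows and columns indexed from 0):
row 0: (2,1) (0,4) (1,2) (4,3) (3,0)
row 1: (1,0) (3,1) (0,3) (2,4) (4,2)
row 2: (3,3) (2,2) (4,1) (0,0) (1,4)
row 3: (0,2) (4,0) (3,4) (1,1) (2,3)
row 4: (4,4) (1,3) (2,0) (3,2) (0,1)
Orthogonality requires all 25 pairs distinct.
Check by first coordinate: for each symbol s of L1, list the L2 entries in the n cells where L1 = s; they must all differ.
  L1 = 0: L2 entries (in reading order) 4, 3, 0, 2, 1 — all 5 distinct ✓
  L1 = 1: L2 entries (in reading order) 2, 0, 4, 1, 3 — all 5 distinct ✓
  L1 = 2: L2 entries (in reading order) 1, 4, 2, 3, 0 — all 5 distinct ✓
  L1 = 3: L2 entries (in reading order) 0, 1, 3, 4, 2 — all 5 distinct ✓
  L1 = 4: L2 entries (in reading order) 3, 2, 1, 0, 4 — all 5 distinct ✓
Every symbol of L1 meets every symbol of L2 exactly once, so all 25 pairs are distinct (25 of 25).
Conclusion: YES.

YES


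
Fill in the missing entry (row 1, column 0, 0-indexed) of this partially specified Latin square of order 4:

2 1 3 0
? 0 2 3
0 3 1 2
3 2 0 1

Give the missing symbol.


Row 1 contains symbols [0, 2, 3] — missing [1].
Column 0 contains symbols [0, 2, 3] — missing [1].
The missing symbol must appear in both missing sets; intersection = [1].
Therefore the hidden value is 1.

Missing value = 1.


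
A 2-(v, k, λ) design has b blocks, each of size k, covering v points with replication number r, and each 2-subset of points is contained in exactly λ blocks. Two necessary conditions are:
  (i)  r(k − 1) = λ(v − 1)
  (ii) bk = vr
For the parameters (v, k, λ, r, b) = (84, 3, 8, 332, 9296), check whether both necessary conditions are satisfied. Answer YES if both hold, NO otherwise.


Condition (i): r(k − 1) = 332·2 = 664; λ(v − 1) = 8·83 = 664. Match? YES.
Condition (ii): bk = 9296·3 = 27888; vr = 84·332 = 27888. Match? YES.
Both conditions hold? YES.

YES
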